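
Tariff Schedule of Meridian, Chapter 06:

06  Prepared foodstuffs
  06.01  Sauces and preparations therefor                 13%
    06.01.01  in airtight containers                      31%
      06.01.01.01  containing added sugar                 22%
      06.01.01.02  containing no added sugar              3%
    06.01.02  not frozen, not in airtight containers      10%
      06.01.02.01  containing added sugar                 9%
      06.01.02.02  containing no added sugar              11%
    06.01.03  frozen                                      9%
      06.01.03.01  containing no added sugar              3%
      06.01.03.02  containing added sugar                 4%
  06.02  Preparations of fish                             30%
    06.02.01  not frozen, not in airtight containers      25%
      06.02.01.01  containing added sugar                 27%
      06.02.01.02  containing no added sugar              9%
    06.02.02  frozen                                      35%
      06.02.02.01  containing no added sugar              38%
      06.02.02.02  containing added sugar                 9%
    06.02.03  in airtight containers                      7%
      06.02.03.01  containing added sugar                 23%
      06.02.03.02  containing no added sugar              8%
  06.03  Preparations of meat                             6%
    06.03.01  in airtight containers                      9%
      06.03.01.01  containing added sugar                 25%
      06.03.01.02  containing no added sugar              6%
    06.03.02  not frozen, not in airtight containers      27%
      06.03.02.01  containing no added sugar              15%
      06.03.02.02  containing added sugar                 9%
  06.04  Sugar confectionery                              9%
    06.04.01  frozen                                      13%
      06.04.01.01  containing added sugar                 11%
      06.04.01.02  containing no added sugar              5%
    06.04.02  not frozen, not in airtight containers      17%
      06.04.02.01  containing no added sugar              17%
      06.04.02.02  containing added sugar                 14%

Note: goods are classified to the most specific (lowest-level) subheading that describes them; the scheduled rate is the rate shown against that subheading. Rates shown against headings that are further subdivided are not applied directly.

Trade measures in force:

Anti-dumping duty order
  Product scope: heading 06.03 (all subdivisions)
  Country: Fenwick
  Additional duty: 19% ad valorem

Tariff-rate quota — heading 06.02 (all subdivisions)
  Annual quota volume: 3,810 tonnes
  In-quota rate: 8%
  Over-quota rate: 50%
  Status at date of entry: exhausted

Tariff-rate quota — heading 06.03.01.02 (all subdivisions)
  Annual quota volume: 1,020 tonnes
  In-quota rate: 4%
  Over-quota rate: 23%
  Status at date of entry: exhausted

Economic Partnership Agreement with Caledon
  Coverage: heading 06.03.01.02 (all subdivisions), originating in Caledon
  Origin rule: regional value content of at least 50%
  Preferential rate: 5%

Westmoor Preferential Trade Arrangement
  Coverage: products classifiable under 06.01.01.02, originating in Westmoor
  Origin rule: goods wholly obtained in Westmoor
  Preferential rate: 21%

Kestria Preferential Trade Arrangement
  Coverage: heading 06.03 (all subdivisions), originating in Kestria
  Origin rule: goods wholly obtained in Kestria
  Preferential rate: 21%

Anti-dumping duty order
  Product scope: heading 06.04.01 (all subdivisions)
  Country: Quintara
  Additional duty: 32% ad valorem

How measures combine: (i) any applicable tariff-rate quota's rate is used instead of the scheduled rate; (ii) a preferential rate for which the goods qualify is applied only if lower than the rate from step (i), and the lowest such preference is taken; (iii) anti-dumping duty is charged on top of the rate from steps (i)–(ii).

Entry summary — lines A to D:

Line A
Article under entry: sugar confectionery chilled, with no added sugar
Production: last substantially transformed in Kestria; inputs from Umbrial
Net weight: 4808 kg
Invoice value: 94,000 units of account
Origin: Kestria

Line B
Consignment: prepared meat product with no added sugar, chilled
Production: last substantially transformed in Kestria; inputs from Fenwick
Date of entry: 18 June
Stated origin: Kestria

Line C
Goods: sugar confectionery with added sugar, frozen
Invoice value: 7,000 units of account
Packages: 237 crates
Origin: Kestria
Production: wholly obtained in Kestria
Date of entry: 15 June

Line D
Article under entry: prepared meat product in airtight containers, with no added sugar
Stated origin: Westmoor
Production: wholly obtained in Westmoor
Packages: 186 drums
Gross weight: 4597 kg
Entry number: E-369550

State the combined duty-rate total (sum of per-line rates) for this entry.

Line A: sugar confectionery → 06.04; chilled → 06.04.02; with no added sugar → 06.04.02.01. Scheduled 17%. Kestria agreement on 06.03: 06.04.02.01 not covered. → 17%.
Line B: prepared meat product → 06.03; chilled → 06.03.02; with no added sugar → 06.03.02.01. Scheduled 15%. Kestria agreement on 06.03: not wholly obtained. → 15%.
Line C: sugar confectionery → 06.04; frozen → 06.04.01; with added sugar → 06.04.01.01. Scheduled 11%. Kestria agreement on 06.03: 06.04.01.01 not covered. → 11%.
Line D: prepared meat product → 06.03; in airtight containers → 06.03.01; with no added sugar → 06.03.01.02. Scheduled 6%. quota on 06.03.01.02 exhausted → over-quota 23%; Westmoor agreement on 06.01.01.02: 06.03.01.02 not covered. → 23%.
Sum: 17% + 15% + 11% + 23% = 66%.

66%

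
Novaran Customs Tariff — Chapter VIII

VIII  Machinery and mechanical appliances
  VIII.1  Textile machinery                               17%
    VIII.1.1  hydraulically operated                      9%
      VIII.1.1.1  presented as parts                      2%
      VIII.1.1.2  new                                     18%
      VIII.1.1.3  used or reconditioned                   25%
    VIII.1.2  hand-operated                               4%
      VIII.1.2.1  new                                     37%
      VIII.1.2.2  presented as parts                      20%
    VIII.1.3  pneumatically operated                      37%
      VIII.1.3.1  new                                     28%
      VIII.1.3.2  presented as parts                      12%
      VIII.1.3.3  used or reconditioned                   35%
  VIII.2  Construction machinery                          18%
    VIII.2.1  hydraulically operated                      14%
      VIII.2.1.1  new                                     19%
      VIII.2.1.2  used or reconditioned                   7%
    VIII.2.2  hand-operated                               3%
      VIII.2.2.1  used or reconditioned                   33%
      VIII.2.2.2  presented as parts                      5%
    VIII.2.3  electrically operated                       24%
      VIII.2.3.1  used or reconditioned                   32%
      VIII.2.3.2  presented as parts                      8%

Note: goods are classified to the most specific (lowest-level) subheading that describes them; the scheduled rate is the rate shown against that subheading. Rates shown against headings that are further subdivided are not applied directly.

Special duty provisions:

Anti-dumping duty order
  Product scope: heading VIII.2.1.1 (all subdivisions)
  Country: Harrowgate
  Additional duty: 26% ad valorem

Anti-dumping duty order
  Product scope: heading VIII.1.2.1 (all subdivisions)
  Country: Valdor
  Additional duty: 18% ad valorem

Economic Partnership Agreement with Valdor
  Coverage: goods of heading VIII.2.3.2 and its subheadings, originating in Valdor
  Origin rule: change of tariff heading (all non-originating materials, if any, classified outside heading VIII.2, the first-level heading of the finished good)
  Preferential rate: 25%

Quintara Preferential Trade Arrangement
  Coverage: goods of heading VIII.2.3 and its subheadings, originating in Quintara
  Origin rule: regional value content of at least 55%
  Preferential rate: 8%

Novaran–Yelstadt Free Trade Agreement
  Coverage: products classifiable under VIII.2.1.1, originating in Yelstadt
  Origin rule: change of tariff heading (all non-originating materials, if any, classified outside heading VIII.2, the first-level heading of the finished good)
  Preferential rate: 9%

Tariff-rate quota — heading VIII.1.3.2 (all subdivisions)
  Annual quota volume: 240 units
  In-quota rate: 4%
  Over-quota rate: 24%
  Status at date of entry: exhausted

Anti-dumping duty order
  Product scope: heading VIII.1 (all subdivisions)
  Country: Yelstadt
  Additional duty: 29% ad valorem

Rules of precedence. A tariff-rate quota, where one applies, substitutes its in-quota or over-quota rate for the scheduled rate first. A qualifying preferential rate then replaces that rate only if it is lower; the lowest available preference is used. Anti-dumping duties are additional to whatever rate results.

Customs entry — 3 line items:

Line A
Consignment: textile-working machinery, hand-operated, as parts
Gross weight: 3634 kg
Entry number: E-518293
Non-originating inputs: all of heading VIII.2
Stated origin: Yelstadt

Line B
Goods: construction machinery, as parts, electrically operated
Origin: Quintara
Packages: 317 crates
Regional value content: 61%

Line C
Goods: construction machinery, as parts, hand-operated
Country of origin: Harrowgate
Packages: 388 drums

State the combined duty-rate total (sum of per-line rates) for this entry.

62%

Line A: textile-working → VIII.1; hand-operated → VIII.1.2; as parts → VIII.1.2.2. Scheduled 20%. Yelstadt agreement on VIII.2.1.1: VIII.1.2.2 not covered; anti-dumping (Yelstadt, VIII.1): +29%; total 20% + 29% = 49%. → 49%.
Line B: construction → VIII.2; electrically operated → VIII.2.3; as parts → VIII.2.3.2. Scheduled 8%. Quintara agreement on VIII.2.3: RVC ≥ 55% → 8% available; preference 8% not lower than 8% → no reduction. → 8%.
Line C: construction → VIII.2; hand-operated → VIII.2.2; as parts → VIII.2.2.2. Scheduled 5%. No special measure applies. → 5%.
Sum: 49% + 8% + 5% = 62%.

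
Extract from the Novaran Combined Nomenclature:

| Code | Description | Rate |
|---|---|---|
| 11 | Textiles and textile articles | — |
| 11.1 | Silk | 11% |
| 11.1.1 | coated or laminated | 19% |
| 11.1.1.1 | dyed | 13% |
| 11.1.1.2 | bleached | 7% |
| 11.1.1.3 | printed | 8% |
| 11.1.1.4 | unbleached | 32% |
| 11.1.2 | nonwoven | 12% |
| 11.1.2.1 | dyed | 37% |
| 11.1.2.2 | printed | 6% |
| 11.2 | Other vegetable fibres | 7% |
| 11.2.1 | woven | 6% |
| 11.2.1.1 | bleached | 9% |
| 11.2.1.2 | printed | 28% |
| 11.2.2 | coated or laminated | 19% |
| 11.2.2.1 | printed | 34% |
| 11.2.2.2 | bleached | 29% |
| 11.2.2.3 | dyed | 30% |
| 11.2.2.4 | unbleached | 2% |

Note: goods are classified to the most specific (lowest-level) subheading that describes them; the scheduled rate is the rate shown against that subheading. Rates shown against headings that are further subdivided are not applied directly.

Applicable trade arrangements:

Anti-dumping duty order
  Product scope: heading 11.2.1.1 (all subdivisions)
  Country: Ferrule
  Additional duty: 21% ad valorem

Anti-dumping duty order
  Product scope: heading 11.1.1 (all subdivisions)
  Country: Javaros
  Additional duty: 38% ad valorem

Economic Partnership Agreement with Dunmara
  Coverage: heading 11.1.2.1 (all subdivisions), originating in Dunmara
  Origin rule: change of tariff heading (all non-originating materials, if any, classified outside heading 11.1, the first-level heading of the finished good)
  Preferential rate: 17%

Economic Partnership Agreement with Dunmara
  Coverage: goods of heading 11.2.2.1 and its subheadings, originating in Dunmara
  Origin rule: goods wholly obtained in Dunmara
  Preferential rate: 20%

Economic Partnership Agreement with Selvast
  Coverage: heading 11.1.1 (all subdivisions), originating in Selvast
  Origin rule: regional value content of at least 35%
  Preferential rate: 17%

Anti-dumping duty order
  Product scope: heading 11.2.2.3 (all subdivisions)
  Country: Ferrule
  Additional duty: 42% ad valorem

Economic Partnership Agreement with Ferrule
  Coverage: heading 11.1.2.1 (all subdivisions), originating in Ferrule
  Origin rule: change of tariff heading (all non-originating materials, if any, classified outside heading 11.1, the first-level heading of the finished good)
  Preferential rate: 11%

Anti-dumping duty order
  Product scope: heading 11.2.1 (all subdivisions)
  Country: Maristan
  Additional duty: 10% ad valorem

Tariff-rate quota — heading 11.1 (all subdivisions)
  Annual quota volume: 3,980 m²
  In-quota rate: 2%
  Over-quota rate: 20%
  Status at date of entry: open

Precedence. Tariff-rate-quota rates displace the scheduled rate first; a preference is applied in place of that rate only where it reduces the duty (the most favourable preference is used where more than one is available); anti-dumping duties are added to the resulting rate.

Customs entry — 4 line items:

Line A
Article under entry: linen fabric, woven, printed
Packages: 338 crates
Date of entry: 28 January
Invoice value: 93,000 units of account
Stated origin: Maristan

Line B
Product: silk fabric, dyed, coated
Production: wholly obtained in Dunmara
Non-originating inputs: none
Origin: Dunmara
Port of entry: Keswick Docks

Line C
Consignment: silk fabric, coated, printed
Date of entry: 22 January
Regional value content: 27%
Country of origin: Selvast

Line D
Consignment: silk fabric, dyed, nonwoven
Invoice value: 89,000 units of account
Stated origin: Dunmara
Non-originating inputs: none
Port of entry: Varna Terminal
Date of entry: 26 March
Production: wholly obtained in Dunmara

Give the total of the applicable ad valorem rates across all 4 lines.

44%

Line A: linen → 11.2; woven → 11.2.1; printed → 11.2.1.2. Scheduled 28%. anti-dumping (Maristan, 11.2.1): +10%; total 28% + 10% = 38%. → 38%.
Line B: silk → 11.1; coated → 11.1.1; dyed → 11.1.1.1. Scheduled 13%. quota on 11.1 open → in-quota 2%; Dunmara agreement on 11.1.2.1: 11.1.1.1 not covered; Dunmara agreement on 11.2.2.1: 11.1.1.1 not covered. → 2%.
Line C: silk → 11.1; coated → 11.1.1; printed → 11.1.1.3. Scheduled 8%. quota on 11.1 open → in-quota 2%; Selvast agreement on 11.1.1: RVC < 35%. → 2%.
Line D: silk → 11.1; nonwoven → 11.1.2; dyed → 11.1.2.1. Scheduled 37%. quota on 11.1 open → in-quota 2%; Dunmara agreement on 11.1.2.1: CTH met → 17% available; Dunmara agreement on 11.2.2.1: 11.1.2.1 not covered; preference 17% not lower than 2% → no reduction. → 2%.
Sum: 38% + 2% + 2% + 2% = 44%.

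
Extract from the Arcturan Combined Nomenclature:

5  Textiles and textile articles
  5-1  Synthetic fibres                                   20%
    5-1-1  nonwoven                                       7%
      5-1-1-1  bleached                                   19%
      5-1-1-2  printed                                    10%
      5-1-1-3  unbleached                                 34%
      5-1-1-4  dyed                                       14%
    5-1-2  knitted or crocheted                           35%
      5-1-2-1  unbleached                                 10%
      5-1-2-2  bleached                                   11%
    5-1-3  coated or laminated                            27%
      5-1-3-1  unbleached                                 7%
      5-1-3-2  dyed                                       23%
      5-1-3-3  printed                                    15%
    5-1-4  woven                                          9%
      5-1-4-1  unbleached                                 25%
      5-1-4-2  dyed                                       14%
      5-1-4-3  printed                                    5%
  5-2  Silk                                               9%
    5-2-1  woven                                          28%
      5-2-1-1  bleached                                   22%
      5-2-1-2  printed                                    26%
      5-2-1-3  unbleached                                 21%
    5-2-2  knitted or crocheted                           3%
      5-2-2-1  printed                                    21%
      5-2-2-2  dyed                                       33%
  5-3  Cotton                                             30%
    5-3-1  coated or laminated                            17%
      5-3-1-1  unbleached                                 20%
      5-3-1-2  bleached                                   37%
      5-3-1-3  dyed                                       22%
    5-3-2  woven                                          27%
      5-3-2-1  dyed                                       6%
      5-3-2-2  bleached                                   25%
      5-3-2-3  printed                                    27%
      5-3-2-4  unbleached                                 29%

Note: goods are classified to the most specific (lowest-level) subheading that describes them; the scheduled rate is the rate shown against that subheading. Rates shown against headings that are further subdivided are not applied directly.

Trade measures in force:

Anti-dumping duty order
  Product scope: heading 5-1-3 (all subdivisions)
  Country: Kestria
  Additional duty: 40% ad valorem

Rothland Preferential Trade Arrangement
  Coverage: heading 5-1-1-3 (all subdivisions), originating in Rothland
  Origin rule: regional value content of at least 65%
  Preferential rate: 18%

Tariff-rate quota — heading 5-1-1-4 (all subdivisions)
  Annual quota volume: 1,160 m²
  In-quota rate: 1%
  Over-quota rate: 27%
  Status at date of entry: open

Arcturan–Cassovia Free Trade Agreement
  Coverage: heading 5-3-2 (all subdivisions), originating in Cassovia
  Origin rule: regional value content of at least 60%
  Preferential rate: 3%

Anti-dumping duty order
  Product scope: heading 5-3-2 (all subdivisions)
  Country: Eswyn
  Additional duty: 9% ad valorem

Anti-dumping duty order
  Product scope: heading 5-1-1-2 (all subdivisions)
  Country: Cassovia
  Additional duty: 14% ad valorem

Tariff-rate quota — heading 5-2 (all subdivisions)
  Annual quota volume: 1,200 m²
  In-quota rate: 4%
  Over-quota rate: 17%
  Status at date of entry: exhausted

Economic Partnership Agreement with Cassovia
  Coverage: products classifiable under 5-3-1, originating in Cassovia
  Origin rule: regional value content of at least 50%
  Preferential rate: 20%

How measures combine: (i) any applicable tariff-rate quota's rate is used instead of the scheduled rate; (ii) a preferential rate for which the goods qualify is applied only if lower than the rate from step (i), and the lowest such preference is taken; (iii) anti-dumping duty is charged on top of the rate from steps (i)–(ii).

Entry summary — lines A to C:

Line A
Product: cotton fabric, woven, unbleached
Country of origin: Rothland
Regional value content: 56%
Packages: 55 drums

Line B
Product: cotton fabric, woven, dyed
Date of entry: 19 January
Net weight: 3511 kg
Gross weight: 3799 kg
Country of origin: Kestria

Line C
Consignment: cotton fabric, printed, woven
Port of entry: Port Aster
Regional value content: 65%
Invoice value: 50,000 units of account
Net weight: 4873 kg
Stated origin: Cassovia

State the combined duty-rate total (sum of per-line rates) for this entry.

Line A: cotton → 5-3; woven → 5-3-2; unbleached → 5-3-2-4. Scheduled 29%. Rothland agreement on 5-1-1-3: 5-3-2-4 not covered. → 29%.
Line B: cotton → 5-3; woven → 5-3-2; dyed → 5-3-2-1. Scheduled 6%. No special measure applies. → 6%.
Line C: cotton → 5-3; woven → 5-3-2; printed → 5-3-2-3. Scheduled 27%. Cassovia agreement on 5-3-2: RVC ≥ 60% → 3% available; Cassovia agreement on 5-3-1: 5-3-2-3 not covered; preferential 3%. → 3%.
Sum: 29% + 6% + 3% = 38%.

38%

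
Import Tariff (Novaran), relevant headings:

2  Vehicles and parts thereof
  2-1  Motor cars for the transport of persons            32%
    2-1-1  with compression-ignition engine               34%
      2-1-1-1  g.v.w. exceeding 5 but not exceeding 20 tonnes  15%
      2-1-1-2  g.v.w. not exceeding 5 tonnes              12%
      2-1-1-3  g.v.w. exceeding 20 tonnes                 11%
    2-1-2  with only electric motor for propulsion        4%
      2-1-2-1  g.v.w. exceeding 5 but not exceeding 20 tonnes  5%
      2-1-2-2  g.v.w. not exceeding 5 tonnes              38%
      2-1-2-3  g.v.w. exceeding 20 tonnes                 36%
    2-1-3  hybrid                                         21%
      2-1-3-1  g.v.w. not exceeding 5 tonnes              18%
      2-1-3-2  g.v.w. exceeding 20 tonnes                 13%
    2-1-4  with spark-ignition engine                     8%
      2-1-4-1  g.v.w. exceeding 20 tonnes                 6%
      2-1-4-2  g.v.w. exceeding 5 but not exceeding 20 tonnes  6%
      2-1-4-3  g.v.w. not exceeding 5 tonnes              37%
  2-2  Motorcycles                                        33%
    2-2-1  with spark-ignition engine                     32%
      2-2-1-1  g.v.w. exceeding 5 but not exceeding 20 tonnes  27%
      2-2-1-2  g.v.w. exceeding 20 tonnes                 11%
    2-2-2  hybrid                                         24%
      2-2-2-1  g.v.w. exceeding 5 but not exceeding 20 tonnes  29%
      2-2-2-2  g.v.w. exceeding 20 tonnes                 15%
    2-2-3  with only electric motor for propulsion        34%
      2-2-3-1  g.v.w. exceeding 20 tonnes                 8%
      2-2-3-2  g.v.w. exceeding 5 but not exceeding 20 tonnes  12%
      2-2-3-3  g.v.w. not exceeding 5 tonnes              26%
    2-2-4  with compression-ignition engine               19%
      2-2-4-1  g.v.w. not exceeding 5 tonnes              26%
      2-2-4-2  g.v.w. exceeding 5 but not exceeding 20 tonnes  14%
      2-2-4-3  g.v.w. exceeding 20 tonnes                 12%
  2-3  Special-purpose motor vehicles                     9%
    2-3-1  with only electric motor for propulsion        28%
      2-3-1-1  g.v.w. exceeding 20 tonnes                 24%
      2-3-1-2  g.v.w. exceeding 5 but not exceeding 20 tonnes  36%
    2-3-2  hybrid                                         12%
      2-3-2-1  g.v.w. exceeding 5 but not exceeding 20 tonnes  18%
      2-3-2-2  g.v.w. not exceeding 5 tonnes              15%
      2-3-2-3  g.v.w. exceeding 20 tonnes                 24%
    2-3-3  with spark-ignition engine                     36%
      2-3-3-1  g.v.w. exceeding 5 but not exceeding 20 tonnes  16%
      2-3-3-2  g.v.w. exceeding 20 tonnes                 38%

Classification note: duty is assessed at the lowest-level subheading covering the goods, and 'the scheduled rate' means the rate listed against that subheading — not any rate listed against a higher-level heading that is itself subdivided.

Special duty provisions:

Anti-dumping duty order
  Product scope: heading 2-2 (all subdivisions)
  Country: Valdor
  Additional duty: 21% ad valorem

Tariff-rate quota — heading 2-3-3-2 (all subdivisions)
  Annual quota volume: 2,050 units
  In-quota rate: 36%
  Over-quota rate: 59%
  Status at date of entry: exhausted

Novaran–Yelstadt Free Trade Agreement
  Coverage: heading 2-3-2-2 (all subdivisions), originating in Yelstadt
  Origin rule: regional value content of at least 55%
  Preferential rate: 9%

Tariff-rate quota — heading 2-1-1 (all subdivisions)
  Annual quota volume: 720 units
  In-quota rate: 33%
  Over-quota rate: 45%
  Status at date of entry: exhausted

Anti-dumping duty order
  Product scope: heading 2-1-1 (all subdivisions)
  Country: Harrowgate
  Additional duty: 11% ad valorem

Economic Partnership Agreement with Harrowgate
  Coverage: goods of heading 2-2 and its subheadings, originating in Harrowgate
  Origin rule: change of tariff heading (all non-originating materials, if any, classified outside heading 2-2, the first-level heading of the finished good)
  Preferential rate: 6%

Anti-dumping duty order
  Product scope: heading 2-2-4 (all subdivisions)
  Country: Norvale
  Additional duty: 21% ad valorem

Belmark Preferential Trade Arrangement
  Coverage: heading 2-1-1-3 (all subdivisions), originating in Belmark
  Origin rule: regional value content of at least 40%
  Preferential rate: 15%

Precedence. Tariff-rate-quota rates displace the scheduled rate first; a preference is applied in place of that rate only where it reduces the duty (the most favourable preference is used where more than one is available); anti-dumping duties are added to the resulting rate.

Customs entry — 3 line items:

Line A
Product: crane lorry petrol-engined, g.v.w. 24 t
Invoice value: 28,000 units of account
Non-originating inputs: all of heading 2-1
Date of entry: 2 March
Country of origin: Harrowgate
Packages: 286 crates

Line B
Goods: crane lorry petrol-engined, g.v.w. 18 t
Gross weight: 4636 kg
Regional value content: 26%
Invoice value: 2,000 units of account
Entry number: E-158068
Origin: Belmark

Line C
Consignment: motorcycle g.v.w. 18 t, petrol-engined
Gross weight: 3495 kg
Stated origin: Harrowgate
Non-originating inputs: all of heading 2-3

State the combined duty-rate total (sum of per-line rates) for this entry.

Line A: crane lorry → 2-3; petrol-engined → 2-3-3; g.v.w. 24 t → 2-3-3-2. Scheduled 38%. quota on 2-3-3-2 exhausted → over-quota 59%; Harrowgate agreement on 2-2: 2-3-3-2 not covered. → 59%.
Line B: crane lorry → 2-3; petrol-engined → 2-3-3; g.v.w. 18 t → 2-3-3-1. Scheduled 16%. Belmark agreement on 2-1-1-3: 2-3-3-1 not covered. → 16%.
Line C: motorcycle → 2-2; petrol-engined → 2-2-1; g.v.w. 18 t → 2-2-1-1. Scheduled 27%. Harrowgate agreement on 2-2: CTH met → 6% available; preferential 6%. → 6%.
Sum: 59% + 16% + 6% = 81%.

81%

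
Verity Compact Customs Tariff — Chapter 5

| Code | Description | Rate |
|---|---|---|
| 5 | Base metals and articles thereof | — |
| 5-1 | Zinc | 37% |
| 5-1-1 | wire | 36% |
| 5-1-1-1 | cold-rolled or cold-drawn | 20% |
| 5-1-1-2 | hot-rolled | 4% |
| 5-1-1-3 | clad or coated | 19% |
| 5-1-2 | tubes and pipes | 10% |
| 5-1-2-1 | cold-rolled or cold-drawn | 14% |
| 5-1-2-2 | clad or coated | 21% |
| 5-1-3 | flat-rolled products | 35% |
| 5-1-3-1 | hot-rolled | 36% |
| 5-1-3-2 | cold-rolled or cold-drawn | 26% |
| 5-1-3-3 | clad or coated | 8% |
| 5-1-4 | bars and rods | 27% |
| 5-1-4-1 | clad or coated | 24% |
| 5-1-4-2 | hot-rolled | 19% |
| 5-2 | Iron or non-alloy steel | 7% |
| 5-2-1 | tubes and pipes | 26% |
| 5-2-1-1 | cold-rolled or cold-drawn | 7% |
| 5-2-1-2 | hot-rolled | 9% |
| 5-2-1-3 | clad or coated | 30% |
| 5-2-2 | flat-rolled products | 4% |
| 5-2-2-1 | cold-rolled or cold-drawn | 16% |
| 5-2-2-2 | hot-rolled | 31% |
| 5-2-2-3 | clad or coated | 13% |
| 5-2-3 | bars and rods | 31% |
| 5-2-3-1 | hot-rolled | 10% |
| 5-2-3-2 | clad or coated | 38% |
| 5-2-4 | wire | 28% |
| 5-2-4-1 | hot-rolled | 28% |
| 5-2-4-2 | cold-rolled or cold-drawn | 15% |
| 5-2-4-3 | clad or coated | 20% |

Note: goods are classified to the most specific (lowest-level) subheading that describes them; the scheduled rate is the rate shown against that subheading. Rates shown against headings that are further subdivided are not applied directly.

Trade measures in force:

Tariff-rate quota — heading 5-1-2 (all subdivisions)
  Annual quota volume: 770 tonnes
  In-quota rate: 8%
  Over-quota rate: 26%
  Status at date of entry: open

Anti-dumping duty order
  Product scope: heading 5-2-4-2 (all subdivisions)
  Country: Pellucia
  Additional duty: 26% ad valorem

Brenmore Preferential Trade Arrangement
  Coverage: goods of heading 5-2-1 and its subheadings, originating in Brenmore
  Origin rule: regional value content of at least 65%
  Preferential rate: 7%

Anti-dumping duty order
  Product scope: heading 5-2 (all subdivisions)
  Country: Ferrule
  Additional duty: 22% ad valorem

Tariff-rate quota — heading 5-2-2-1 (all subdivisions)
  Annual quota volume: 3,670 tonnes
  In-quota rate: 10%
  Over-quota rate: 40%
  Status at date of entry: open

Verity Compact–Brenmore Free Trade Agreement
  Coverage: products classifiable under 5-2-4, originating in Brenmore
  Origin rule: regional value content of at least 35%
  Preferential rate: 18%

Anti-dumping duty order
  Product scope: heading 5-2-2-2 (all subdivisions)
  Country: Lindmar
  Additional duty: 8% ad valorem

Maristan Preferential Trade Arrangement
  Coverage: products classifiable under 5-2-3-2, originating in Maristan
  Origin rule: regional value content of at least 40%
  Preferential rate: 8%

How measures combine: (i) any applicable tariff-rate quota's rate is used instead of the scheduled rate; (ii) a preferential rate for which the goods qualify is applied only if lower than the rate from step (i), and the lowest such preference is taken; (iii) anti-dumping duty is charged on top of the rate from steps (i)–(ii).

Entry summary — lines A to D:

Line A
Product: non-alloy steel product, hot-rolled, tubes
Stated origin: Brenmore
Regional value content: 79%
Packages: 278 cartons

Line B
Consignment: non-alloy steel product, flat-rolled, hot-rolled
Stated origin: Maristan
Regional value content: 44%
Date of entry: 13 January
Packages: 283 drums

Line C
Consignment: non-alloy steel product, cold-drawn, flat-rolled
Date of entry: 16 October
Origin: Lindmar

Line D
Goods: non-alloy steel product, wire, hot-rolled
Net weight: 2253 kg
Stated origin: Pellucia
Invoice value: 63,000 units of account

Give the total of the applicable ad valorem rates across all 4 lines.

Line A: non-alloy steel → 5-2; tubes → 5-2-1; hot-rolled → 5-2-1-2. Scheduled 9%. Brenmore agreement on 5-2-1: RVC ≥ 65% → 7% available; Brenmore agreement on 5-2-4: 5-2-1-2 not covered; preferential 7%. → 7%.
Line B: non-alloy steel → 5-2; flat-rolled → 5-2-2; hot-rolled → 5-2-2-2. Scheduled 31%. Maristan agreement on 5-2-3-2: 5-2-2-2 not covered. → 31%.
Line C: non-alloy steel → 5-2; flat-rolled → 5-2-2; cold-drawn → 5-2-2-1. Scheduled 16%. quota on 5-2-2-1 open → in-quota 10%. → 10%.
Line D: non-alloy steel → 5-2; wire → 5-2-4; hot-rolled → 5-2-4-1. Scheduled 28%. No special measure applies. → 28%.
Sum: 7% + 31% + 10% + 28% = 76%.

76%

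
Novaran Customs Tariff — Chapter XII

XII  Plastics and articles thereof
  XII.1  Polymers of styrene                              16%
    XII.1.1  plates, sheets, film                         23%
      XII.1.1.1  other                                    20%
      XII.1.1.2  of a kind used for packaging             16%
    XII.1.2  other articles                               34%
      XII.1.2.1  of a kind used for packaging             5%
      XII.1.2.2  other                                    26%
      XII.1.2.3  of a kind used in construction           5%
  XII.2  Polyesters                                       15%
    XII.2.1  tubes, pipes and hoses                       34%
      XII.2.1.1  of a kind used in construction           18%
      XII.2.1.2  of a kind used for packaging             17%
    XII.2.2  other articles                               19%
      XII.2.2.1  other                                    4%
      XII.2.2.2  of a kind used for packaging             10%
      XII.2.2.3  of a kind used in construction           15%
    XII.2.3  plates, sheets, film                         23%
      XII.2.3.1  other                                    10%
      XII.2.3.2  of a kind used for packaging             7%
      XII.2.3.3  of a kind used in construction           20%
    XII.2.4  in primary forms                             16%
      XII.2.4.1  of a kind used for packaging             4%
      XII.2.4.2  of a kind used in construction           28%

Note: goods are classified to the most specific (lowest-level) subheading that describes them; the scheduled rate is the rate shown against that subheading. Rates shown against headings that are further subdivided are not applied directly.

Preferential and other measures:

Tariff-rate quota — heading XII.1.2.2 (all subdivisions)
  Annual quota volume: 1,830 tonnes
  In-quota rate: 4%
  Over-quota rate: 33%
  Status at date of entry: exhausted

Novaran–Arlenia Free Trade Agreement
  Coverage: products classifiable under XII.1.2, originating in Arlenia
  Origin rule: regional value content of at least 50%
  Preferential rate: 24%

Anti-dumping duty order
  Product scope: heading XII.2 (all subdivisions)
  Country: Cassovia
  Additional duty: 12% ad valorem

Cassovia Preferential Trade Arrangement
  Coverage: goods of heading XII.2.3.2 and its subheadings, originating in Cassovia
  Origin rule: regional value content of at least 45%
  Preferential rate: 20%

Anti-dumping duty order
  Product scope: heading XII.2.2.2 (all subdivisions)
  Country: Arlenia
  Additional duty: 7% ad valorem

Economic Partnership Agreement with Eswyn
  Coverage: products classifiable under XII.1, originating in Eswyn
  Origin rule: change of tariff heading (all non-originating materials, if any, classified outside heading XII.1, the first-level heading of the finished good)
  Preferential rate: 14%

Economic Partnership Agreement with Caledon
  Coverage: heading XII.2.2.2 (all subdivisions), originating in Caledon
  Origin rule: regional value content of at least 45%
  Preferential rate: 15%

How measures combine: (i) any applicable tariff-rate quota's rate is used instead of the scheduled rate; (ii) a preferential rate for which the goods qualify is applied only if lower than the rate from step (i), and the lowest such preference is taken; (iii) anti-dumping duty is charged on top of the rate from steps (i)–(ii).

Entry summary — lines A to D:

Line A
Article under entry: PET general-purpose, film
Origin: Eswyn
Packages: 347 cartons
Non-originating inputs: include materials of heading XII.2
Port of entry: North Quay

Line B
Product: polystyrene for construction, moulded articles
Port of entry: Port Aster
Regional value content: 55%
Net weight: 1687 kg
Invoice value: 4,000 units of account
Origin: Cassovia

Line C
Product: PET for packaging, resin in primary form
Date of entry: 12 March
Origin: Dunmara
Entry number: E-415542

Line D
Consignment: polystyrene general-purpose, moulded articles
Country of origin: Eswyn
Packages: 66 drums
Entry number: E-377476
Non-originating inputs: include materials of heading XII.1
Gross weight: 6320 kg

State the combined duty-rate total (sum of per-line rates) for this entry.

52%

Line A: PET → XII.2; film → XII.2.3; general-purpose → XII.2.3.1. Scheduled 10%. Eswyn agreement on XII.1: XII.2.3.1 not covered. → 10%.
Line B: polystyrene → XII.1; moulded articles → XII.1.2; for construction → XII.1.2.3. Scheduled 5%. Cassovia agreement on XII.2.3.2: XII.1.2.3 not covered. → 5%.
Line C: PET → XII.2; resin in primary form → XII.2.4; for packaging → XII.2.4.1. Scheduled 4%. No special measure applies. → 4%.
Line D: polystyrene → XII.1; moulded articles → XII.1.2; general-purpose → XII.1.2.2. Scheduled 26%. quota on XII.1.2.2 exhausted → over-quota 33%; Eswyn agreement on XII.1: CTH not met. → 33%.
Sum: 10% + 5% + 4% + 33% = 52%.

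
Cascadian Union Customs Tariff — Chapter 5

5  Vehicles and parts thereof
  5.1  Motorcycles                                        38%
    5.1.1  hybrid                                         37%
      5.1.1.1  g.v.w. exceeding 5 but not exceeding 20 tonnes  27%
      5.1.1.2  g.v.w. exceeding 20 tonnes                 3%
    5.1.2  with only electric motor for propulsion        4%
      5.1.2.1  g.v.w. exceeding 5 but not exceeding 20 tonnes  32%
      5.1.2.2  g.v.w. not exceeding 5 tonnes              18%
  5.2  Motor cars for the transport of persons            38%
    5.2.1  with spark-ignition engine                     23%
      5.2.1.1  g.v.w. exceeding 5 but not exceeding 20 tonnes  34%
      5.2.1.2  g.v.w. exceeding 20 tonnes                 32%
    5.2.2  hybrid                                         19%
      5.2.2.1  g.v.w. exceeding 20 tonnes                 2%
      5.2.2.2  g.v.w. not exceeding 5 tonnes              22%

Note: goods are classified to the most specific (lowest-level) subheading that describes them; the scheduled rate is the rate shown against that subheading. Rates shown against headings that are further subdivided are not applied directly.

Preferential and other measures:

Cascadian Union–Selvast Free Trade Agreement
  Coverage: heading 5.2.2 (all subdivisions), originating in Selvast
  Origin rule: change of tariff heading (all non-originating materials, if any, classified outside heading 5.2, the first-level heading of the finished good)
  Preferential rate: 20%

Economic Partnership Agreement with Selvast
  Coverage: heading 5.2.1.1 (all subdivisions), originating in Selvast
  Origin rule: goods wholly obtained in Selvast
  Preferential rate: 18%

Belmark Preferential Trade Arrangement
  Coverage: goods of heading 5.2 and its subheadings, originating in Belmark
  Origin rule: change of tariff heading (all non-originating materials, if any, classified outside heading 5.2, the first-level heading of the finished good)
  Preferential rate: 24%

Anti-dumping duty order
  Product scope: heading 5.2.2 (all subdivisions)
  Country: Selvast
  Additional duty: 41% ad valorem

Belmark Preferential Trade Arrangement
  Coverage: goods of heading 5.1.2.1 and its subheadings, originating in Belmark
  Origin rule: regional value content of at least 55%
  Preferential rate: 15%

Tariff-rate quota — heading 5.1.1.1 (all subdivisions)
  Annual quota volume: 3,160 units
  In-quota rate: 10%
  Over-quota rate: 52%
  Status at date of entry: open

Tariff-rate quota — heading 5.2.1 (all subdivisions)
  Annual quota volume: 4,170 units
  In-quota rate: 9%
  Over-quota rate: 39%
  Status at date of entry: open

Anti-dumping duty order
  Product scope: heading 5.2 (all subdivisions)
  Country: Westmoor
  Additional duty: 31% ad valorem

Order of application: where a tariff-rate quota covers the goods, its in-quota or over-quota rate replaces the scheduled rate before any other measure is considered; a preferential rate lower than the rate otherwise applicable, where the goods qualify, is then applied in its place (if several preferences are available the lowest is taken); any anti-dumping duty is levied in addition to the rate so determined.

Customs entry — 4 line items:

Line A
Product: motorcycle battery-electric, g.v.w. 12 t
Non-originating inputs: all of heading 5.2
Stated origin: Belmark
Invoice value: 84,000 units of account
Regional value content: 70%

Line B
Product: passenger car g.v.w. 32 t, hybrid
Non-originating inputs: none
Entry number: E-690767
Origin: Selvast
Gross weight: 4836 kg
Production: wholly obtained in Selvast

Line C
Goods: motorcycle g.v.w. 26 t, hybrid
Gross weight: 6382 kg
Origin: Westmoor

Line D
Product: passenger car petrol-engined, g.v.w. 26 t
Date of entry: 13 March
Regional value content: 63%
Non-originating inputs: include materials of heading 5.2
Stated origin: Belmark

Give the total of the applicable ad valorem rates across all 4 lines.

Line A: motorcycle → 5.1; battery-electric → 5.1.2; g.v.w. 12 t → 5.1.2.1. Scheduled 32%. Belmark agreement on 5.2: 5.1.2.1 not covered; Belmark agreement on 5.1.2.1: RVC ≥ 55% → 15% available; preferential 15%. → 15%.
Line B: passenger car → 5.2; hybrid → 5.2.2; g.v.w. 32 t → 5.2.2.1. Scheduled 2%. Selvast agreement on 5.2.2: CTH met → 20% available; Selvast agreement on 5.2.1.1: 5.2.2.1 not covered; preference 20% not lower than 2% → no reduction; anti-dumping (Selvast, 5.2.2): +41%; total 2% + 41% = 43%. → 43%.
Line C: motorcycle → 5.1; hybrid → 5.1.1; g.v.w. 26 t → 5.1.1.2. Scheduled 3%. No special measure applies. → 3%.
Line D: passenger car → 5.2; petrol-engined → 5.2.1; g.v.w. 26 t → 5.2.1.2. Scheduled 32%. quota on 5.2.1 open → in-quota 9%; Belmark agreement on 5.2: CTH not met; Belmark agreement on 5.1.2.1: 5.2.1.2 not covered. → 9%.
Sum: 15% + 43% + 3% + 9% = 70%.

70%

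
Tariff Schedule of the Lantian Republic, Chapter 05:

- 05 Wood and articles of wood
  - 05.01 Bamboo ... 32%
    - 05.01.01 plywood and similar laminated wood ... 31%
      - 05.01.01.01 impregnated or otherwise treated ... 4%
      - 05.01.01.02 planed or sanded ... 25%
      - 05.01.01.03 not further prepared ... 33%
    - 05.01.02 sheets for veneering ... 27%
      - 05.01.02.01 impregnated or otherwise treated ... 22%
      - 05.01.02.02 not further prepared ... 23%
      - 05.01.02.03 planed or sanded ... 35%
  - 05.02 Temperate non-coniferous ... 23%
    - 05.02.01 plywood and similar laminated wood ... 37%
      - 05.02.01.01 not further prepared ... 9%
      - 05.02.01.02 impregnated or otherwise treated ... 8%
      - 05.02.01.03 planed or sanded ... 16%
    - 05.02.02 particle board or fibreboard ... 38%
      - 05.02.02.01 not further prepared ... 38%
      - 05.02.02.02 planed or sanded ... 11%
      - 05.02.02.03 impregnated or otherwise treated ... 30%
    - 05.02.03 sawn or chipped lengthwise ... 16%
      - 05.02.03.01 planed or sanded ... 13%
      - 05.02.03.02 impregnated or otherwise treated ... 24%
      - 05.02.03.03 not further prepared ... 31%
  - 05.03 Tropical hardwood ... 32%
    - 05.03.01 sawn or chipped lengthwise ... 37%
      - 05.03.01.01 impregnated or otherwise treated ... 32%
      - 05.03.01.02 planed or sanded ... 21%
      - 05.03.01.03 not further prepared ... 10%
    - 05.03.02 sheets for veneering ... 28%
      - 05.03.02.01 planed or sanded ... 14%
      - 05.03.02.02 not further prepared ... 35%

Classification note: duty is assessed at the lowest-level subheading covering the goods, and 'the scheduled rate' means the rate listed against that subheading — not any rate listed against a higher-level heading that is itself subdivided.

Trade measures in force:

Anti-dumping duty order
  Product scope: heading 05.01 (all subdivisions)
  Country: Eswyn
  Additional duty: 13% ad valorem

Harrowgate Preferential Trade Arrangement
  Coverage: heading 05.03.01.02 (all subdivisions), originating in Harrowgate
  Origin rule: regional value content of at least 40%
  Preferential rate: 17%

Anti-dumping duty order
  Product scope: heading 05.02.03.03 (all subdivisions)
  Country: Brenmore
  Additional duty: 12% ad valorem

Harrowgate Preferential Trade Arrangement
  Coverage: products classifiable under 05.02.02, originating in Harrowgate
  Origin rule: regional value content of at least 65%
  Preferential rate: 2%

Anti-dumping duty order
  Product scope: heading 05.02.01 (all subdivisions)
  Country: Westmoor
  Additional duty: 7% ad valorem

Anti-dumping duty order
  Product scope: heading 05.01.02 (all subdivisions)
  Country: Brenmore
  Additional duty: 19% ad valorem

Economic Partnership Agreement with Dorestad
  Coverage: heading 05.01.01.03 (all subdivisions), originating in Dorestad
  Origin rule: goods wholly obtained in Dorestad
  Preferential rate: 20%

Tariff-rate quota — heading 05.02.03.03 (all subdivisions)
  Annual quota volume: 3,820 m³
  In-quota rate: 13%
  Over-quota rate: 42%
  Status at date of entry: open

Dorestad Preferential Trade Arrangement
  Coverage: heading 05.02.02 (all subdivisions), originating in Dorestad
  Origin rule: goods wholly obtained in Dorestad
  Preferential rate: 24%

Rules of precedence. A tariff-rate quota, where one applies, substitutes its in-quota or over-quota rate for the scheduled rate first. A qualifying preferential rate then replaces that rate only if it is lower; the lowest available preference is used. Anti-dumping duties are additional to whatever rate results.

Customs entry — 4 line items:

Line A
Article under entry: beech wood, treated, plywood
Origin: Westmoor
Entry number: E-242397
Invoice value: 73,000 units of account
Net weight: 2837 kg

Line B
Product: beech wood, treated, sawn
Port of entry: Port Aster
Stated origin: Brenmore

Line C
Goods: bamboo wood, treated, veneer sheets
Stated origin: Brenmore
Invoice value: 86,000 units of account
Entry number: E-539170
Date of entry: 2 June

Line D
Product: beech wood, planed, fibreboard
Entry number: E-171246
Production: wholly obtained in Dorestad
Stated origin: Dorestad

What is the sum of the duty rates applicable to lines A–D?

Line A: beech → 05.02; plywood → 05.02.01; treated → 05.02.01.02. Scheduled 8%. anti-dumping (Westmoor, 05.02.01): +7%; total 8% + 7% = 15%. → 15%.
Line B: beech → 05.02; sawn → 05.02.03; treated → 05.02.03.02. Scheduled 24%. No special measure applies. → 24%.
Line C: bamboo → 05.01; veneer sheets → 05.01.02; treated → 05.01.02.01. Scheduled 22%. anti-dumping (Brenmore, 05.01.02): +19%; total 22% + 19% = 41%. → 41%.
Line D: beech → 05.02; fibreboard → 05.02.02; planed → 05.02.02.02. Scheduled 11%. Dorestad agreement on 05.01.01.03: 05.02.02.02 not covered; Dorestad agreement on 05.02.02: wholly obtained → 24% available; preference 24% not lower than 11% → no reduction. → 11%.
Sum: 15% + 24% + 41% + 11% = 91%.

91%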